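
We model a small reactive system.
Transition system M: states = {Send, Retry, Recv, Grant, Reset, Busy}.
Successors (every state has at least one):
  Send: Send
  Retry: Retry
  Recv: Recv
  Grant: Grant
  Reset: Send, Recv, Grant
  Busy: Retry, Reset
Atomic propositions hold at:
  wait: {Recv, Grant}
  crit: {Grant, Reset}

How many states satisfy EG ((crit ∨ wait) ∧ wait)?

Sat(crit ∨ wait) = {Recv, Grant, Reset}
Sat((crit ∨ wait) ∧ wait) = {Recv, Grant}
EG ((crit ∨ wait) ∧ wait): greatest fixpoint, start Z0 = {Recv, Grant}, keep only states in Sat with some successor in Z. Already a fixed point.
Sat(EG ((crit ∨ wait) ∧ wait)) = {Recv, Grant}
|Sat(EG ((crit ∨ wait) ∧ wait))| = |{Recv, Grant}| = 2.

2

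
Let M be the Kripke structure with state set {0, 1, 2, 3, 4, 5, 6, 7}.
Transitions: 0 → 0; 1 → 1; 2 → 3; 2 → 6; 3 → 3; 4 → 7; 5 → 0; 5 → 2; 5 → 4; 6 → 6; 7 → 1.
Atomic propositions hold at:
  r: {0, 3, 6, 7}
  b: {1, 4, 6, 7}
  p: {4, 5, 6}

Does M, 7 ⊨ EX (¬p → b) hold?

Sat(¬p) = {0, 1, 2, 3, 7}
Sat(¬p → b) = {1, 4, 5, 6, 7}
Sat(EX (¬p → b)) = {s : some successor in {1, 4, 5, 6, 7}} = {1, 2, 4, 5, 6, 7}
7 ∈ Sat(EX (¬p → b)) = {1, 2, 4, 5, 6, 7}, so the formula holds at 7.

Yes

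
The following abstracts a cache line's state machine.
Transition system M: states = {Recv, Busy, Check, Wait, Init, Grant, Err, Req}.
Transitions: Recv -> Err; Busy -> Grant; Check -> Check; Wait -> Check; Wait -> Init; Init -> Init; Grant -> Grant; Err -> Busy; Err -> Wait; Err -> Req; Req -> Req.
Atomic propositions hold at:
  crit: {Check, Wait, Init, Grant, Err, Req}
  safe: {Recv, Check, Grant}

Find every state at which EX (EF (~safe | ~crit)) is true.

Sat(~safe) = {Busy, Wait, Init, Err, Req}
Sat(~crit) = {Recv, Busy}
Sat(~safe | ~crit) = {Recv, Busy, Wait, Init, Err, Req}
EF (~safe | ~crit): least fixpoint, start Z0 = {Recv, Busy, Wait, Init, Err, Req}, add states with some successor in Z. Already a fixed point.
Sat(EF (~safe | ~crit)) = {Recv, Busy, Wait, Init, Err, Req}
Sat(EX (EF (~safe | ~crit))) = {s : some successor in {Recv, Busy, Wait, Init, Err, Req}} = {Recv, Wait, Init, Err, Req}

{Recv, Wait, Init, Err, Req}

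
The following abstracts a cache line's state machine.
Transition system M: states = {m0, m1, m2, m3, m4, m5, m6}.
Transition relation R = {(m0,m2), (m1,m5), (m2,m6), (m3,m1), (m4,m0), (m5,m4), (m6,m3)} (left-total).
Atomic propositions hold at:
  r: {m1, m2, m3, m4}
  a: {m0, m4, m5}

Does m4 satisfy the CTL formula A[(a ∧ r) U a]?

Sat(a ∧ r) = {m4}
A[(a ∧ r) U a]: least fixpoint, start Z0 = Sat(a) = {m0, m4, m5}, add states in Sat(a ∧ r) with every successor in Z. Already a fixed point.
Sat(A[(a ∧ r) U a]) = {m0, m4, m5}
m4 ∈ Sat(A[(a ∧ r) U a]) = {m0, m4, m5}, so the formula holds at m4.

Yes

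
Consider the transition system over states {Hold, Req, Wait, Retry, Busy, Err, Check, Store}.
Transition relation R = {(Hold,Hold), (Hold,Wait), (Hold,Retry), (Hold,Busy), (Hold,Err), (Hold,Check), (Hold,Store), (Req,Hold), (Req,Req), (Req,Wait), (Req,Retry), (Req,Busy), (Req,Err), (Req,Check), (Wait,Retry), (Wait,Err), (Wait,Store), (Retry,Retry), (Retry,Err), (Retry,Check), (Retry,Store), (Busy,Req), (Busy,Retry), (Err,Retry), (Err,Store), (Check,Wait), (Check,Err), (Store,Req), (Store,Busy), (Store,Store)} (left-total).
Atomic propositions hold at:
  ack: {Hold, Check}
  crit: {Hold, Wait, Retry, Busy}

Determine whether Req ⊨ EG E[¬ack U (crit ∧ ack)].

Yes

Sat(¬ack) = {Req, Wait, Retry, Busy, Err, Store}
Sat(crit ∧ ack) = {Hold}
E[¬ack U (crit ∧ ack)]: least fixpoint, start Z0 = Sat((crit ∧ ack)) = {Hold}, add states in Sat(¬ack) with some successor in Z. Z1 = {Hold, Req}; Z2 = {Hold, Req, Busy, Store}; Z3 = {Hold, Req, Wait, Retry, Busy, Err, Store}; fixed.
Sat(E[¬ack U (crit ∧ ack)]) = {Hold, Req, Wait, Retry, Busy, Err, Store}
EG E[¬ack U (crit ∧ ack)]: greatest fixpoint, start Z0 = {Hold, Req, Wait, Retry, Busy, Err, Store}, keep only states in Sat with some successor in Z. Already a fixed point.
Sat(EG E[¬ack U (crit ∧ ack)]) = {Hold, Req, Wait, Retry, Busy, Err, Store}
Req ∈ Sat(EG E[¬ack U (crit ∧ ack)]) = {Hold, Req, Wait, Retry, Busy, Err, Store}, so the formula holds at Req.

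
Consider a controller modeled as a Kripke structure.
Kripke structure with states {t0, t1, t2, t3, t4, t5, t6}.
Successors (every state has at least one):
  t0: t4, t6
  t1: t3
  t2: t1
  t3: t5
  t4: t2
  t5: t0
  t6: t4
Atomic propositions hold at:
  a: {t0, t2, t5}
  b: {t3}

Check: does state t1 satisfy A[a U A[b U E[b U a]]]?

E[b U a]: least fixpoint, start Z0 = Sat(a) = {t0, t2, t5}, add states in Sat(b) with some successor in Z. Z1 = {t0, t2, t3, t5}; fixed.
Sat(E[b U a]) = {t0, t2, t3, t5}
A[b U E[b U a]]: least fixpoint, start Z0 = Sat(E[b U a]) = {t0, t2, t3, t5}, add states in Sat(b) with every successor in Z. Already a fixed point.
Sat(A[b U E[b U a]]) = {t0, t2, t3, t5}
A[a U A[b U E[b U a]]]: least fixpoint, start Z0 = Sat(A[b U E[b U a]]) = {t0, t2, t3, t5}, add states in Sat(a) with every successor in Z. Already a fixed point.
Sat(A[a U A[b U E[b U a]]]) = {t0, t2, t3, t5}
t1 ∉ Sat(A[a U A[b U E[b U a]]]) = {t0, t2, t3, t5}, so the formula does not hold at t1.

No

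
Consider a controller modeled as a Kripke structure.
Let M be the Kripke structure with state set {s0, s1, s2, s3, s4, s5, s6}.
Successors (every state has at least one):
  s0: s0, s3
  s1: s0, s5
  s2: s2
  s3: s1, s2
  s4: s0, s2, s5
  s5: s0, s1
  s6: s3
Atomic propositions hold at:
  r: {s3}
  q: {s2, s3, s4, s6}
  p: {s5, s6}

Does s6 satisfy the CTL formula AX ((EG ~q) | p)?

Sat(~q) = {s0, s1, s5}
EG ~q: greatest fixpoint, start Z0 = {s0, s1, s5}, keep only states in Sat with some successor in Z. Already a fixed point.
Sat(EG ~q) = {s0, s1, s5}
Sat((EG ~q) | p) = {s0, s1, s5, s6}
Sat(AX ((EG ~q) | p)) = {s : every successor in {s0, s1, s5, s6}} = {s1, s5}
s6 ∉ Sat(AX ((EG ~q) | p)) = {s1, s5}, so the formula does not hold at s6.

No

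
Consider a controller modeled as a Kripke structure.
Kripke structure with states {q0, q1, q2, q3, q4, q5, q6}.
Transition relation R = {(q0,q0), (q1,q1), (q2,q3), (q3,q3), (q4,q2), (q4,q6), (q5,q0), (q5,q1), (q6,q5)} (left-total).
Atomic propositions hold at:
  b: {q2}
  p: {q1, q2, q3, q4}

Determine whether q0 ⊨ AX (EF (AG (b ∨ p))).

No

Sat(b ∨ p) = {q1, q2, q3, q4}
AG (b ∨ p): greatest fixpoint, start Z0 = {q1, q2, q3, q4}, keep only states in Sat with every successor in Z. Z1 = {q1, q2, q3}; fixed.
Sat(AG (b ∨ p)) = {q1, q2, q3}
EF (AG (b ∨ p)): least fixpoint, start Z0 = {q1, q2, q3}, add states with some successor in Z. Z1 = {q1, q2, q3, q4, q5}; Z2 = {q1, q2, q3, q4, q5, q6}; fixed.
Sat(EF (AG (b ∨ p))) = {q1, q2, q3, q4, q5, q6}
Sat(AX (EF (AG (b ∨ p)))) = {s : every successor in {q1, q2, q3, q4, q5, q6}} = {q1, q2, q3, q4, q6}
q0 ∉ Sat(AX (EF (AG (b ∨ p)))) = {q1, q2, q3, q4, q6}, so the formula does not hold at q0.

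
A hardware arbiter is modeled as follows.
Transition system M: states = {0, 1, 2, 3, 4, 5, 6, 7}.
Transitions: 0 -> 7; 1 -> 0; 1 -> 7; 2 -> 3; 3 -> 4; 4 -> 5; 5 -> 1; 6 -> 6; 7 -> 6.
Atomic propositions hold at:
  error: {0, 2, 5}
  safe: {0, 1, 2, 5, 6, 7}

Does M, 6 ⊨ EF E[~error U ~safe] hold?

Sat(~error) = {1, 3, 4, 6, 7}
Sat(~safe) = {3, 4}
E[~error U ~safe]: least fixpoint, start Z0 = Sat(~safe) = {3, 4}, add states in Sat(~error) with some successor in Z. Already a fixed point.
Sat(E[~error U ~safe]) = {3, 4}
EF E[~error U ~safe]: least fixpoint, start Z0 = {3, 4}, add states with some successor in Z. Z1 = {2, 3, 4}; fixed.
Sat(EF E[~error U ~safe]) = {2, 3, 4}
6 ∉ Sat(EF E[~error U ~safe]) = {2, 3, 4}, so the formula does not hold at 6.

No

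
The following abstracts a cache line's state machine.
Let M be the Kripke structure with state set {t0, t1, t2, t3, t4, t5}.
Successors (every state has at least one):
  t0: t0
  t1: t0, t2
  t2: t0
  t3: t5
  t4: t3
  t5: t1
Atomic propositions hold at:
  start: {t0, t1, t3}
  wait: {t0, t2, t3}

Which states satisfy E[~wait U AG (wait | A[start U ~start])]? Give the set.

{t0, t1, t2, t5}

Sat(~wait) = {t1, t4, t5}
Sat(~start) = {t2, t4, t5}
A[start U ~start]: least fixpoint, start Z0 = Sat(~start) = {t2, t4, t5}, add states in Sat(start) with every successor in Z. Z1 = {t2, t3, t4, t5}; fixed.
Sat(A[start U ~start]) = {t2, t3, t4, t5}
Sat(wait | A[start U ~start]) = {t0, t2, t3, t4, t5}
AG (wait | A[start U ~start]): greatest fixpoint, start Z0 = {t0, t2, t3, t4, t5}, keep only states in Sat with every successor in Z. Z1 = {t0, t2, t3, t4}; Z2 = {t0, t2, t4}; Z3 = {t0, t2}; fixed.
Sat(AG (wait | A[start U ~start])) = {t0, t2}
E[~wait U AG (wait | A[start U ~start])]: least fixpoint, start Z0 = Sat(AG (wait | A[start U ~start])) = {t0, t2}, add states in Sat(~wait) with some successor in Z. Z1 = {t0, t1, t2}; Z2 = {t0, t1, t2, t5}; fixed.
Sat(E[~wait U AG (wait | A[start U ~start])]) = {t0, t1, t2, t5}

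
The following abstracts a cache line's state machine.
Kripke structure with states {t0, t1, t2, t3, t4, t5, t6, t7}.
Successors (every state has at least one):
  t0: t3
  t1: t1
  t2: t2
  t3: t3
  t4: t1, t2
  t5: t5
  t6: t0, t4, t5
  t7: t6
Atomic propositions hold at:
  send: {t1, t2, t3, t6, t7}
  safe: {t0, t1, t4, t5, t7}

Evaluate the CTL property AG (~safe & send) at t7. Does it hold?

No

Sat(~safe) = {t2, t3, t6}
Sat(~safe & send) = {t2, t3, t6}
AG (~safe & send): greatest fixpoint, start Z0 = {t2, t3, t6}, keep only states in Sat with every successor in Z. Z1 = {t2, t3}; fixed.
Sat(AG (~safe & send)) = {t2, t3}
t7 ∉ Sat(AG (~safe & send)) = {t2, t3}, so the formula does not hold at t7.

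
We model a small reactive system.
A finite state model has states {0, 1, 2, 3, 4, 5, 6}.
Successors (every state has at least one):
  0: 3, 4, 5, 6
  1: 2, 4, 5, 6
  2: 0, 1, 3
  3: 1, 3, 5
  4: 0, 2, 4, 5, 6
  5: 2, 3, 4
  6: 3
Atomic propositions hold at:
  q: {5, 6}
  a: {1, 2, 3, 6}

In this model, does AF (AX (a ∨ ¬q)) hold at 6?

Sat(¬q) = {0, 1, 2, 3, 4}
Sat(a ∨ ¬q) = {0, 1, 2, 3, 4, 6}
Sat(AX (a ∨ ¬q)) = {s : every successor in {0, 1, 2, 3, 4, 6}} = {2, 5, 6}
AF (AX (a ∨ ¬q)): least fixpoint, start Z0 = {2, 5, 6}, add states with every successor in Z. Already a fixed point.
Sat(AF (AX (a ∨ ¬q))) = {2, 5, 6}
6 ∈ Sat(AF (AX (a ∨ ¬q))) = {2, 5, 6}, so the formula holds at 6.

Yes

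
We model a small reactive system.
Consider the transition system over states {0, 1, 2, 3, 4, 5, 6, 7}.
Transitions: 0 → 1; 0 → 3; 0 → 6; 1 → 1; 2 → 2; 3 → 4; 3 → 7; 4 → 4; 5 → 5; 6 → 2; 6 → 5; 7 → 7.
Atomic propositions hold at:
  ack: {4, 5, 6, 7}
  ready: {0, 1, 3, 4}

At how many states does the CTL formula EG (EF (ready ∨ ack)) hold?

7

Sat(ready ∨ ack) = {0, 1, 3, 4, 5, 6, 7}
EF (ready ∨ ack): least fixpoint, start Z0 = {0, 1, 3, 4, 5, 6, 7}, add states with some successor in Z. Already a fixed point.
Sat(EF (ready ∨ ack)) = {0, 1, 3, 4, 5, 6, 7}
EG (EF (ready ∨ ack)): greatest fixpoint, start Z0 = {0, 1, 3, 4, 5, 6, 7}, keep only states in Sat with some successor in Z. Already a fixed point.
Sat(EG (EF (ready ∨ ack))) = {0, 1, 3, 4, 5, 6, 7}
|Sat(EG (EF (ready ∨ ack)))| = |{0, 1, 3, 4, 5, 6, 7}| = 7.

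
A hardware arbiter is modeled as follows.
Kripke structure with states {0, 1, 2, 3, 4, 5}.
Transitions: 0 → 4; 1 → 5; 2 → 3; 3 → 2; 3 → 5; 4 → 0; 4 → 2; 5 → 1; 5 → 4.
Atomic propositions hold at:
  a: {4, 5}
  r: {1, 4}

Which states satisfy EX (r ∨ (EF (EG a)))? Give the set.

{0, 5}

EG a: greatest fixpoint, start Z0 = {4, 5}, keep only states in Sat with some successor in Z. Z1 = {5}; Z2 = ∅; fixed.
Sat(EG a) = ∅
EF (EG a): least fixpoint, start Z0 = ∅, add states with some successor in Z. Already a fixed point.
Sat(EF (EG a)) = ∅
Sat(r ∨ (EF (EG a))) = {1, 4}
Sat(EX (r ∨ (EF (EG a)))) = {s : some successor in {1, 4}} = {0, 5}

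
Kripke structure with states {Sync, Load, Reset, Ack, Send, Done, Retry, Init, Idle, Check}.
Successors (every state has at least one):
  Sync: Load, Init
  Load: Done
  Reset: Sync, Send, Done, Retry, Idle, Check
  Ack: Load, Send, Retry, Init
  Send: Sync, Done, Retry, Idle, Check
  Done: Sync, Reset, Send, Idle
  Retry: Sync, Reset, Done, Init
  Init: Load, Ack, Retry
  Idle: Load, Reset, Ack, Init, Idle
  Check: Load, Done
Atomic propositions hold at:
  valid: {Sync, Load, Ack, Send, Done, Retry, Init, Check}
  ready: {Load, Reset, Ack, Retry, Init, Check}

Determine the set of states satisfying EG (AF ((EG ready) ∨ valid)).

{Sync, Load, Reset, Ack, Send, Done, Retry, Init, Check}

EG ready: greatest fixpoint, start Z0 = {Load, Reset, Ack, Retry, Init, Check}, keep only states in Sat with some successor in Z. Z1 = {Reset, Ack, Retry, Init, Check}; Z2 = {Reset, Ack, Retry, Init}; fixed.
Sat(EG ready) = {Reset, Ack, Retry, Init}
Sat((EG ready) ∨ valid) = {Sync, Load, Reset, Ack, Send, Done, Retry, Init, Check}
AF ((EG ready) ∨ valid): least fixpoint, start Z0 = {Sync, Load, Reset, Ack, Send, Done, Retry, Init, Check}, add states with every successor in Z. Already a fixed point.
Sat(AF ((EG ready) ∨ valid)) = {Sync, Load, Reset, Ack, Send, Done, Retry, Init, Check}
EG (AF ((EG ready) ∨ valid)): greatest fixpoint, start Z0 = {Sync, Load, Reset, Ack, Send, Done, Retry, Init, Check}, keep only states in Sat with some successor in Z. Already a fixed point.
Sat(EG (AF ((EG ready) ∨ valid))) = {Sync, Load, Reset, Ack, Send, Done, Retry, Init, Check}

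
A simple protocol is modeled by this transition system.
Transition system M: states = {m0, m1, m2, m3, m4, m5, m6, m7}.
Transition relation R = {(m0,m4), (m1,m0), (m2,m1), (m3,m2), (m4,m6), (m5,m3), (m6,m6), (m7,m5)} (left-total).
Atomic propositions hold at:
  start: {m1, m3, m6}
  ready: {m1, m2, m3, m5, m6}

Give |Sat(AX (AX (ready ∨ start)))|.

6

Sat(ready ∨ start) = {m1, m2, m3, m5, m6}
Sat(AX (ready ∨ start)) = {s : every successor in {m1, m2, m3, m5, m6}} = {m2, m3, m4, m5, m6, m7}
Sat(AX (AX (ready ∨ start))) = {s : every successor in {m2, m3, m4, m5, m6, m7}} = {m0, m3, m4, m5, m6, m7}
|Sat(AX (AX (ready ∨ start)))| = |{m0, m3, m4, m5, m6, m7}| = 6.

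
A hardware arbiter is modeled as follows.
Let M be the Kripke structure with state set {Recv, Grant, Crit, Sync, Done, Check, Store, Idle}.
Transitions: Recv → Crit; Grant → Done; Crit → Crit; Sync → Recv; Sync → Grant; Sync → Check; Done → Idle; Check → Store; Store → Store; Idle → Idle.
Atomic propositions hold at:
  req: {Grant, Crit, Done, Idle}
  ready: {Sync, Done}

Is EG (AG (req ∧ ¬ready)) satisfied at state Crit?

Yes

Sat(¬ready) = {Recv, Grant, Crit, Check, Store, Idle}
Sat(req ∧ ¬ready) = {Grant, Crit, Idle}
AG (req ∧ ¬ready): greatest fixpoint, start Z0 = {Grant, Crit, Idle}, keep only states in Sat with every successor in Z. Z1 = {Crit, Idle}; fixed.
Sat(AG (req ∧ ¬ready)) = {Crit, Idle}
EG (AG (req ∧ ¬ready)): greatest fixpoint, start Z0 = {Crit, Idle}, keep only states in Sat with some successor in Z. Already a fixed point.
Sat(EG (AG (req ∧ ¬ready))) = {Crit, Idle}
Crit ∈ Sat(EG (AG (req ∧ ¬ready))) = {Crit, Idle}, so the formula holds at Crit.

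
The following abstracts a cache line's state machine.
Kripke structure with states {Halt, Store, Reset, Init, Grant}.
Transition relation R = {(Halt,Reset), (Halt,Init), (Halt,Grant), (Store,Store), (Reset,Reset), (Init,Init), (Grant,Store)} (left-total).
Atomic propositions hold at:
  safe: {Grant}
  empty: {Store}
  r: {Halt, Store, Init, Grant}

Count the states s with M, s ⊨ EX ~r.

2

Sat(~r) = {Reset}
Sat(EX ~r) = {s : some successor in {Reset}} = {Halt, Reset}
|Sat(EX ~r)| = |{Halt, Reset}| = 2.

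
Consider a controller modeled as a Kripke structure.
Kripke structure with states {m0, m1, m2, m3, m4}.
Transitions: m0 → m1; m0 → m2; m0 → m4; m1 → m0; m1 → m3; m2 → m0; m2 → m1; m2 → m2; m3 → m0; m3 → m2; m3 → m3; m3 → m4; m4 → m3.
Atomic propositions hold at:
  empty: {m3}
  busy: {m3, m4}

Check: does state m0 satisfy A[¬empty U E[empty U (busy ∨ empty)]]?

No

Sat(¬empty) = {m0, m1, m2, m4}
Sat(busy ∨ empty) = {m3, m4}
E[empty U (busy ∨ empty)]: least fixpoint, start Z0 = Sat((busy ∨ empty)) = {m3, m4}, add states in Sat(empty) with some successor in Z. Already a fixed point.
Sat(E[empty U (busy ∨ empty)]) = {m3, m4}
A[¬empty U E[empty U (busy ∨ empty)]]: least fixpoint, start Z0 = Sat(E[empty U (busy ∨ empty)]) = {m3, m4}, add states in Sat(¬empty) with every successor in Z. Already a fixed point.
Sat(A[¬empty U E[empty U (busy ∨ empty)]]) = {m3, m4}
m0 ∉ Sat(A[¬empty U E[empty U (busy ∨ empty)]]) = {m3, m4}, so the formula does not hold at m0.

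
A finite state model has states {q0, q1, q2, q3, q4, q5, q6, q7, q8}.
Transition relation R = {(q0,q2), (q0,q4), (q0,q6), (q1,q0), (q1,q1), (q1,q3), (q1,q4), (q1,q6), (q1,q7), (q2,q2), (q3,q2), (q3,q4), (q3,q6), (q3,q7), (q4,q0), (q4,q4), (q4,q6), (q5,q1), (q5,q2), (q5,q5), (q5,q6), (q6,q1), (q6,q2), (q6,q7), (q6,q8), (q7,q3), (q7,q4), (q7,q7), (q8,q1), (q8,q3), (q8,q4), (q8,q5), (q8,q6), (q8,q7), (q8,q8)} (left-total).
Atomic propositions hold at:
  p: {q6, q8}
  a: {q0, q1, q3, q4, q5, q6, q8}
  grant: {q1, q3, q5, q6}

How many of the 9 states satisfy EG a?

7

EG a: greatest fixpoint, start Z0 = {q0, q1, q3, q4, q5, q6, q8}, keep only states in Sat with some successor in Z. Already a fixed point.
Sat(EG a) = {q0, q1, q3, q4, q5, q6, q8}
|Sat(EG a)| = |{q0, q1, q3, q4, q5, q6, q8}| = 7.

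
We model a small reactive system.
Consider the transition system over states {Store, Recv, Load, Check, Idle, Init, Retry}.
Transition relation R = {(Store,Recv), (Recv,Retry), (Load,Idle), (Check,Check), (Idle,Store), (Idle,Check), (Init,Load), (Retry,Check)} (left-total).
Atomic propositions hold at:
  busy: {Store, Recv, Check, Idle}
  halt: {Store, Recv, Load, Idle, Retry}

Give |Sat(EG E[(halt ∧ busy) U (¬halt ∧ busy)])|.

2

Sat(halt ∧ busy) = {Store, Recv, Idle}
Sat(¬halt) = {Check, Init}
Sat(¬halt ∧ busy) = {Check}
E[(halt ∧ busy) U (¬halt ∧ busy)]: least fixpoint, start Z0 = Sat((¬halt ∧ busy)) = {Check}, add states in Sat(halt ∧ busy) with some successor in Z. Z1 = {Check, Idle}; fixed.
Sat(E[(halt ∧ busy) U (¬halt ∧ busy)]) = {Check, Idle}
EG E[(halt ∧ busy) U (¬halt ∧ busy)]: greatest fixpoint, start Z0 = {Check, Idle}, keep only states in Sat with some successor in Z. Already a fixed point.
Sat(EG E[(halt ∧ busy) U (¬halt ∧ busy)]) = {Check, Idle}
|Sat(EG E[(halt ∧ busy) U (¬halt ∧ busy)])| = |{Check, Idle}| = 2.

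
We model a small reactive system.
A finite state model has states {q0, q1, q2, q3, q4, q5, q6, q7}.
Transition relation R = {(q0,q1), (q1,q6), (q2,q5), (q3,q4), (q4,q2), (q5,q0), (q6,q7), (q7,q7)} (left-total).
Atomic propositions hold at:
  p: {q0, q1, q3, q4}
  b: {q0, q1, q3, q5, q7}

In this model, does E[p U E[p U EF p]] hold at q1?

Yes

EF p: least fixpoint, start Z0 = {q0, q1, q3, q4}, add states with some successor in Z. Z1 = {q0, q1, q3, q4, q5}; Z2 = {q0, q1, q2, q3, q4, q5}; fixed.
Sat(EF p) = {q0, q1, q2, q3, q4, q5}
E[p U EF p]: least fixpoint, start Z0 = Sat(EF p) = {q0, q1, q2, q3, q4, q5}, add states in Sat(p) with some successor in Z. Already a fixed point.
Sat(E[p U EF p]) = {q0, q1, q2, q3, q4, q5}
E[p U E[p U EF p]]: least fixpoint, start Z0 = Sat(E[p U EF p]) = {q0, q1, q2, q3, q4, q5}, add states in Sat(p) with some successor in Z. Already a fixed point.
Sat(E[p U E[p U EF p]]) = {q0, q1, q2, q3, q4, q5}
q1 ∈ Sat(E[p U E[p U EF p]]) = {q0, q1, q2, q3, q4, q5}, so the formula holds at q1.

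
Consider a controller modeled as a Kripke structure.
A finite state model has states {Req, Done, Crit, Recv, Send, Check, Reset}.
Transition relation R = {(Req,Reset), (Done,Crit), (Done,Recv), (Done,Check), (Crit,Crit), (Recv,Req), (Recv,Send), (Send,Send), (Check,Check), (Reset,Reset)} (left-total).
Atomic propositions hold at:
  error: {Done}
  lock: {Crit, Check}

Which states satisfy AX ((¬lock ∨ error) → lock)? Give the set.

Sat(¬lock) = {Req, Done, Recv, Send, Reset}
Sat(¬lock ∨ error) = {Req, Done, Recv, Send, Reset}
Sat((¬lock ∨ error) → lock) = {Crit, Check}
Sat(AX ((¬lock ∨ error) → lock)) = {s : every successor in {Crit, Check}} = {Crit, Check}

{Crit, Check}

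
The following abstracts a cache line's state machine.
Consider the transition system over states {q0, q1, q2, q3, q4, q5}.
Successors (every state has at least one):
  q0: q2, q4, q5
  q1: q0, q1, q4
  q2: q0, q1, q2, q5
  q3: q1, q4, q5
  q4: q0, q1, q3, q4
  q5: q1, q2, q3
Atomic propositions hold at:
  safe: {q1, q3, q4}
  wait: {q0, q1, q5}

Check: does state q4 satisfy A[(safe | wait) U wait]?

Sat(safe | wait) = {q0, q1, q3, q4, q5}
A[(safe | wait) U wait]: least fixpoint, start Z0 = Sat(wait) = {q0, q1, q5}, add states in Sat(safe | wait) with every successor in Z. Already a fixed point.
Sat(A[(safe | wait) U wait]) = {q0, q1, q5}
q4 ∉ Sat(A[(safe | wait) U wait]) = {q0, q1, q5}, so the formula does not hold at q4.

No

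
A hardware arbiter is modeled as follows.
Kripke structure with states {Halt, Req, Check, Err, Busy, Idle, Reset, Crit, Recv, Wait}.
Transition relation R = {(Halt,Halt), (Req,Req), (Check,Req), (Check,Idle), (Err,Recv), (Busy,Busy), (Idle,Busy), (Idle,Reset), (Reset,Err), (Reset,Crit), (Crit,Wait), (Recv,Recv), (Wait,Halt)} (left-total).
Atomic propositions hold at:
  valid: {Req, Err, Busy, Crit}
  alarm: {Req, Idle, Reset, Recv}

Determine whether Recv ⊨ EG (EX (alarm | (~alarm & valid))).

Yes

Sat(~alarm) = {Halt, Check, Err, Busy, Crit, Wait}
Sat(~alarm & valid) = {Err, Busy, Crit}
Sat(alarm | (~alarm & valid)) = {Req, Err, Busy, Idle, Reset, Crit, Recv}
Sat(EX (alarm | (~alarm & valid))) = {s : some successor in {Req, Err, Busy, Idle, Reset, Crit, Recv}} = {Req, Check, Err, Busy, Idle, Reset, Recv}
EG (EX (alarm | (~alarm & valid))): greatest fixpoint, start Z0 = {Req, Check, Err, Busy, Idle, Reset, Recv}, keep only states in Sat with some successor in Z. Already a fixed point.
Sat(EG (EX (alarm | (~alarm & valid)))) = {Req, Check, Err, Busy, Idle, Reset, Recv}
Recv ∈ Sat(EG (EX (alarm | (~alarm & valid)))) = {Req, Check, Err, Busy, Idle, Reset, Recv}, so the formula holds at Recv.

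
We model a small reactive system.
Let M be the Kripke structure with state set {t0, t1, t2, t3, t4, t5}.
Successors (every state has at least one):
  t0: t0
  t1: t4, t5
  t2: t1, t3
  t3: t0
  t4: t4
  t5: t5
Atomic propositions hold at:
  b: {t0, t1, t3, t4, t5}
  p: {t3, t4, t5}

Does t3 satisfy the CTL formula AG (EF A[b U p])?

No

A[b U p]: least fixpoint, start Z0 = Sat(p) = {t3, t4, t5}, add states in Sat(b) with every successor in Z. Z1 = {t1, t3, t4, t5}; fixed.
Sat(A[b U p]) = {t1, t3, t4, t5}
EF A[b U p]: least fixpoint, start Z0 = {t1, t3, t4, t5}, add states with some successor in Z. Z1 = {t1, t2, t3, t4, t5}; fixed.
Sat(EF A[b U p]) = {t1, t2, t3, t4, t5}
AG (EF A[b U p]): greatest fixpoint, start Z0 = {t1, t2, t3, t4, t5}, keep only states in Sat with every successor in Z. Z1 = {t1, t2, t4, t5}; Z2 = {t1, t4, t5}; fixed.
Sat(AG (EF A[b U p])) = {t1, t4, t5}
t3 ∉ Sat(AG (EF A[b U p])) = {t1, t4, t5}, so the formula does not hold at t3.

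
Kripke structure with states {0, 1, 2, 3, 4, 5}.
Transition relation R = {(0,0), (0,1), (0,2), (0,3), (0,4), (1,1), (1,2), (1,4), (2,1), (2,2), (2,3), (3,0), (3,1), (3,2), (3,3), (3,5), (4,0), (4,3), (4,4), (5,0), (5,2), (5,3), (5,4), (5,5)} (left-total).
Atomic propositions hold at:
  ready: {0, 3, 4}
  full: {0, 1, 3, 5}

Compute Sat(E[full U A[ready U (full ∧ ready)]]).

Sat(full ∧ ready) = {0, 3}
A[ready U (full ∧ ready)]: least fixpoint, start Z0 = Sat((full ∧ ready)) = {0, 3}, add states in Sat(ready) with every successor in Z. Already a fixed point.
Sat(A[ready U (full ∧ ready)]) = {0, 3}
E[full U A[ready U (full ∧ ready)]]: least fixpoint, start Z0 = Sat(A[ready U (full ∧ ready)]) = {0, 3}, add states in Sat(full) with some successor in Z. Z1 = {0, 3, 5}; fixed.
Sat(E[full U A[ready U (full ∧ ready)]]) = {0, 3, 5}

{0, 3, 5}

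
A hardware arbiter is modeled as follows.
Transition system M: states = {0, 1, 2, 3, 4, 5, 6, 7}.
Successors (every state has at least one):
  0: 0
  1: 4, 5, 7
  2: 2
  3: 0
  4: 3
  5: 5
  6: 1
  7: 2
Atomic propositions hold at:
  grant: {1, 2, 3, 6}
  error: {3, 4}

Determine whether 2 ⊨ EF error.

No

EF error: least fixpoint, start Z0 = {3, 4}, add states with some successor in Z. Z1 = {1, 3, 4}; Z2 = {1, 3, 4, 6}; fixed.
Sat(EF error) = {1, 3, 4, 6}
2 ∉ Sat(EF error) = {1, 3, 4, 6}, so the formula does not hold at 2.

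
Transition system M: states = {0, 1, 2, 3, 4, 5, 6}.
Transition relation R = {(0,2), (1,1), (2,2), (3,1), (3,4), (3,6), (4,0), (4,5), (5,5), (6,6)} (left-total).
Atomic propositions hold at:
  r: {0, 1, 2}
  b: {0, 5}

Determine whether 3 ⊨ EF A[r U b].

Yes

A[r U b]: least fixpoint, start Z0 = Sat(b) = {0, 5}, add states in Sat(r) with every successor in Z. Already a fixed point.
Sat(A[r U b]) = {0, 5}
EF A[r U b]: least fixpoint, start Z0 = {0, 5}, add states with some successor in Z. Z1 = {0, 4, 5}; Z2 = {0, 3, 4, 5}; fixed.
Sat(EF A[r U b]) = {0, 3, 4, 5}
3 ∈ Sat(EF A[r U b]) = {0, 3, 4, 5}, so the formula holds at 3.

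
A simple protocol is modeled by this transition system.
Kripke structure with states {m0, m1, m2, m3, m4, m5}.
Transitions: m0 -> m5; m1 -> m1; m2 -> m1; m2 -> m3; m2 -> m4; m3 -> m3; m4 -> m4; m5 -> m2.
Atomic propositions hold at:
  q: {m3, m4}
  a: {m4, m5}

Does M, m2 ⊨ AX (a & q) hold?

No

Sat(a & q) = {m4}
Sat(AX (a & q)) = {s : every successor in {m4}} = {m4}
m2 ∉ Sat(AX (a & q)) = {m4}, so the formula does not hold at m2.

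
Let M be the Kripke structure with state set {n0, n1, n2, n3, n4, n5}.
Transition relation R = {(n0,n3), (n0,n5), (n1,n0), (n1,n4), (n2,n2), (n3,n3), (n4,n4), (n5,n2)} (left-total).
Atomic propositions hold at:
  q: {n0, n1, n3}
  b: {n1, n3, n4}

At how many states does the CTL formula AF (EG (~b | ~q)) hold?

Sat(~b) = {n0, n2, n5}
Sat(~q) = {n2, n4, n5}
Sat(~b | ~q) = {n0, n2, n4, n5}
EG (~b | ~q): greatest fixpoint, start Z0 = {n0, n2, n4, n5}, keep only states in Sat with some successor in Z. Already a fixed point.
Sat(EG (~b | ~q)) = {n0, n2, n4, n5}
AF (EG (~b | ~q)): least fixpoint, start Z0 = {n0, n2, n4, n5}, add states with every successor in Z. Z1 = {n0, n1, n2, n4, n5}; fixed.
Sat(AF (EG (~b | ~q))) = {n0, n1, n2, n4, n5}
|Sat(AF (EG (~b | ~q)))| = |{n0, n1, n2, n4, n5}| = 5.

5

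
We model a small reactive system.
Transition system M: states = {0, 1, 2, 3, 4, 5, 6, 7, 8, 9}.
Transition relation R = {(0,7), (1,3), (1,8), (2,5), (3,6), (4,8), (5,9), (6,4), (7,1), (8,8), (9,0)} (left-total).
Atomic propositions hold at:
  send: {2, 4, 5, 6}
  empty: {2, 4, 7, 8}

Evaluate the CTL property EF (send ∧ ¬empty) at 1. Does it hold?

Sat(¬empty) = {0, 1, 3, 5, 6, 9}
Sat(send ∧ ¬empty) = {5, 6}
EF (send ∧ ¬empty): least fixpoint, start Z0 = {5, 6}, add states with some successor in Z. Z1 = {2, 3, 5, 6}; Z2 = {1, 2, 3, 5, 6}; Z3 = {1, 2, 3, 5, 6, 7}; Z4 = {0, 1, 2, 3, 5, 6, 7}; Z5 = {0, 1, 2, 3, 5, 6, 7, 9}; fixed.
Sat(EF (send ∧ ¬empty)) = {0, 1, 2, 3, 5, 6, 7, 9}
1 ∈ Sat(EF (send ∧ ¬empty)) = {0, 1, 2, 3, 5, 6, 7, 9}, so the formula holds at 1.

Yes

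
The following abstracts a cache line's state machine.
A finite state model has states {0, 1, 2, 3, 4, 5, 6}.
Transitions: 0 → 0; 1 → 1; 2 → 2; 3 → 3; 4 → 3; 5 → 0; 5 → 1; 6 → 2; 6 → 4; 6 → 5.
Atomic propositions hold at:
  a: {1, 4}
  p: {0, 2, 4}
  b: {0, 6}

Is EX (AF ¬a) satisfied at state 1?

Sat(¬a) = {0, 2, 3, 5, 6}
AF ¬a: least fixpoint, start Z0 = {0, 2, 3, 5, 6}, add states with every successor in Z. Z1 = {0, 2, 3, 4, 5, 6}; fixed.
Sat(AF ¬a) = {0, 2, 3, 4, 5, 6}
Sat(EX (AF ¬a)) = {s : some successor in {0, 2, 3, 4, 5, 6}} = {0, 2, 3, 4, 5, 6}
1 ∉ Sat(EX (AF ¬a)) = {0, 2, 3, 4, 5, 6}, so the formula does not hold at 1.

No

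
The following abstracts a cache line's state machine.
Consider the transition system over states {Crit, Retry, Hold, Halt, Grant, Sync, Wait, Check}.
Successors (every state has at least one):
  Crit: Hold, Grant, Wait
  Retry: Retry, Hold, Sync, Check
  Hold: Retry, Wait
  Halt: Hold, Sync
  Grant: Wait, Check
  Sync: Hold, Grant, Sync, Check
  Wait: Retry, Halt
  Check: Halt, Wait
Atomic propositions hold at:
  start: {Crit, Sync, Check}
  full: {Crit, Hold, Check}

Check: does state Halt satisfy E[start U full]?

E[start U full]: least fixpoint, start Z0 = Sat(full) = {Crit, Hold, Check}, add states in Sat(start) with some successor in Z. Z1 = {Crit, Hold, Sync, Check}; fixed.
Sat(E[start U full]) = {Crit, Hold, Sync, Check}
Halt ∉ Sat(E[start U full]) = {Crit, Hold, Sync, Check}, so the formula does not hold at Halt.

No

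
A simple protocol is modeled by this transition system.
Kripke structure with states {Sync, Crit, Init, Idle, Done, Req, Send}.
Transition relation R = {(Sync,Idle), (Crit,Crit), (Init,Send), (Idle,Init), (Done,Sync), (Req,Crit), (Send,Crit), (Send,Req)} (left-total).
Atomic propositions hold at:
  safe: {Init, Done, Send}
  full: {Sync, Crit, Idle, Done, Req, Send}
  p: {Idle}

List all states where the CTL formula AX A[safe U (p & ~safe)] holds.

{Sync}

Sat(~safe) = {Sync, Crit, Idle, Req}
Sat(p & ~safe) = {Idle}
A[safe U (p & ~safe)]: least fixpoint, start Z0 = Sat((p & ~safe)) = {Idle}, add states in Sat(safe) with every successor in Z. Already a fixed point.
Sat(A[safe U (p & ~safe)]) = {Idle}
Sat(AX A[safe U (p & ~safe)]) = {s : every successor in {Idle}} = {Sync}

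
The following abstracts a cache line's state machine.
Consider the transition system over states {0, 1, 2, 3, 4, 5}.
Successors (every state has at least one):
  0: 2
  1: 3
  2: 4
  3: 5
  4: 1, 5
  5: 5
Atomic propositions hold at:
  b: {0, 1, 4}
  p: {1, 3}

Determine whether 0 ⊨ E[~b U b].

Yes

Sat(~b) = {2, 3, 5}
E[~b U b]: least fixpoint, start Z0 = Sat(b) = {0, 1, 4}, add states in Sat(~b) with some successor in Z. Z1 = {0, 1, 2, 4}; fixed.
Sat(E[~b U b]) = {0, 1, 2, 4}
0 ∈ Sat(E[~b U b]) = {0, 1, 2, 4}, so the formula holds at 0.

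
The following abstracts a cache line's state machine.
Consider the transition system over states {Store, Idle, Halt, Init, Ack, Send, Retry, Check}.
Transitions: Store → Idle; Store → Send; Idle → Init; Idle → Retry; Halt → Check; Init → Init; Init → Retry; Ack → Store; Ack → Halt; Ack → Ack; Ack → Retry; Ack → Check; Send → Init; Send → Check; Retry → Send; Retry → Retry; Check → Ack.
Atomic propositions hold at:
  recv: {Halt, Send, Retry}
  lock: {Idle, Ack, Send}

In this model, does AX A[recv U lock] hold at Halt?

No

A[recv U lock]: least fixpoint, start Z0 = Sat(lock) = {Idle, Ack, Send}, add states in Sat(recv) with every successor in Z. Already a fixed point.
Sat(A[recv U lock]) = {Idle, Ack, Send}
Sat(AX A[recv U lock]) = {s : every successor in {Idle, Ack, Send}} = {Store, Check}
Halt ∉ Sat(AX A[recv U lock]) = {Store, Check}, so the formula does not hold at Halt.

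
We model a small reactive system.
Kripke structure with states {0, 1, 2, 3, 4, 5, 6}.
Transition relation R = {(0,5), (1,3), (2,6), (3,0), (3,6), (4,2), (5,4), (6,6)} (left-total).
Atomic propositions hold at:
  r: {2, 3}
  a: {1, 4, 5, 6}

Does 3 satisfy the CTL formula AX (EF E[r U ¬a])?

No

Sat(¬a) = {0, 2, 3}
E[r U ¬a]: least fixpoint, start Z0 = Sat(¬a) = {0, 2, 3}, add states in Sat(r) with some successor in Z. Already a fixed point.
Sat(E[r U ¬a]) = {0, 2, 3}
EF E[r U ¬a]: least fixpoint, start Z0 = {0, 2, 3}, add states with some successor in Z. Z1 = {0, 1, 2, 3, 4}; Z2 = {0, 1, 2, 3, 4, 5}; fixed.
Sat(EF E[r U ¬a]) = {0, 1, 2, 3, 4, 5}
Sat(AX (EF E[r U ¬a])) = {s : every successor in {0, 1, 2, 3, 4, 5}} = {0, 1, 4, 5}
3 ∉ Sat(AX (EF E[r U ¬a])) = {0, 1, 4, 5}, so the formula does not hold at 3.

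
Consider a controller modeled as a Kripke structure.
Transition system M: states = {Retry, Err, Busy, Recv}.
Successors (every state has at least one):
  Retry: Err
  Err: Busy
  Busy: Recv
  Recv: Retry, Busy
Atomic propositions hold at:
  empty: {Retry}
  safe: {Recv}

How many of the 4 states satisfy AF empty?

AF empty: least fixpoint, start Z0 = {Retry}, add states with every successor in Z. Already a fixed point.
Sat(AF empty) = {Retry}
|Sat(AF empty)| = |{Retry}| = 1.

1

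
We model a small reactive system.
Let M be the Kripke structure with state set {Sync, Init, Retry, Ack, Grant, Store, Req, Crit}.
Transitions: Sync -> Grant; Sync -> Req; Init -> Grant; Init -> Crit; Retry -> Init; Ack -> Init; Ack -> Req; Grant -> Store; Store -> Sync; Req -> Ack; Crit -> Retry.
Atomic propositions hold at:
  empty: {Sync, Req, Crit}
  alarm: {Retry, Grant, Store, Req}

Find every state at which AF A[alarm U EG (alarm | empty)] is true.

Sat(alarm | empty) = {Sync, Retry, Grant, Store, Req, Crit}
EG (alarm | empty): greatest fixpoint, start Z0 = {Sync, Retry, Grant, Store, Req, Crit}, keep only states in Sat with some successor in Z. Z1 = {Sync, Grant, Store, Crit}; Z2 = {Sync, Grant, Store}; fixed.
Sat(EG (alarm | empty)) = {Sync, Grant, Store}
A[alarm U EG (alarm | empty)]: least fixpoint, start Z0 = Sat(EG (alarm | empty)) = {Sync, Grant, Store}, add states in Sat(alarm) with every successor in Z. Already a fixed point.
Sat(A[alarm U EG (alarm | empty)]) = {Sync, Grant, Store}
AF A[alarm U EG (alarm | empty)]: least fixpoint, start Z0 = {Sync, Grant, Store}, add states with every successor in Z. Already a fixed point.
Sat(AF A[alarm U EG (alarm | empty)]) = {Sync, Grant, Store}

{Sync, Grant, Store}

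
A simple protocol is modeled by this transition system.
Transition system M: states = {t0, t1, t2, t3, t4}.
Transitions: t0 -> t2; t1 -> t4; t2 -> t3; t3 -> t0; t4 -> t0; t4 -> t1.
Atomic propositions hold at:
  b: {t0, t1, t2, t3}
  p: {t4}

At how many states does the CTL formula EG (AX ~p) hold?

4

Sat(~p) = {t0, t1, t2, t3}
Sat(AX ~p) = {s : every successor in {t0, t1, t2, t3}} = {t0, t2, t3, t4}
EG (AX ~p): greatest fixpoint, start Z0 = {t0, t2, t3, t4}, keep only states in Sat with some successor in Z. Already a fixed point.
Sat(EG (AX ~p)) = {t0, t2, t3, t4}
|Sat(EG (AX ~p))| = |{t0, t2, t3, t4}| = 4.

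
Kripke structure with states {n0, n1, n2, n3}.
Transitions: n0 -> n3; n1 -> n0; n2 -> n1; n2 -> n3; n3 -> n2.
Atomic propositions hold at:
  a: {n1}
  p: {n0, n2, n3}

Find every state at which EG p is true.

{n0, n2, n3}

EG p: greatest fixpoint, start Z0 = {n0, n2, n3}, keep only states in Sat with some successor in Z. Already a fixed point.
Sat(EG p) = {n0, n2, n3}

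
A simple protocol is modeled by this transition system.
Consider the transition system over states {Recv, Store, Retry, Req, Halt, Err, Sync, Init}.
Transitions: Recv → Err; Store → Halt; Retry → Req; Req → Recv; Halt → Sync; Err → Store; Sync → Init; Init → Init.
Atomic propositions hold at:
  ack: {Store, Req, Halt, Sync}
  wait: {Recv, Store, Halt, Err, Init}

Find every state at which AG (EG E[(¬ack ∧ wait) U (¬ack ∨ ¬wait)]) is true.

{Sync, Init}

Sat(¬ack) = {Recv, Retry, Err, Init}
Sat(¬ack ∧ wait) = {Recv, Err, Init}
Sat(¬wait) = {Retry, Req, Sync}
Sat(¬ack ∨ ¬wait) = {Recv, Retry, Req, Err, Sync, Init}
E[(¬ack ∧ wait) U (¬ack ∨ ¬wait)]: least fixpoint, start Z0 = Sat((¬ack ∨ ¬wait)) = {Recv, Retry, Req, Err, Sync, Init}, add states in Sat(¬ack ∧ wait) with some successor in Z. Already a fixed point.
Sat(E[(¬ack ∧ wait) U (¬ack ∨ ¬wait)]) = {Recv, Retry, Req, Err, Sync, Init}
EG E[(¬ack ∧ wait) U (¬ack ∨ ¬wait)]: greatest fixpoint, start Z0 = {Recv, Retry, Req, Err, Sync, Init}, keep only states in Sat with some successor in Z. Z1 = {Recv, Retry, Req, Sync, Init}; Z2 = {Retry, Req, Sync, Init}; Z3 = {Retry, Sync, Init}; Z4 = {Sync, Init}; fixed.
Sat(EG E[(¬ack ∧ wait) U (¬ack ∨ ¬wait)]) = {Sync, Init}
AG (EG E[(¬ack ∧ wait) U (¬ack ∨ ¬wait)]): greatest fixpoint, start Z0 = {Sync, Init}, keep only states in Sat with every successor in Z. Already a fixed point.
Sat(AG (EG E[(¬ack ∧ wait) U (¬ack ∨ ¬wait)])) = {Sync, Init}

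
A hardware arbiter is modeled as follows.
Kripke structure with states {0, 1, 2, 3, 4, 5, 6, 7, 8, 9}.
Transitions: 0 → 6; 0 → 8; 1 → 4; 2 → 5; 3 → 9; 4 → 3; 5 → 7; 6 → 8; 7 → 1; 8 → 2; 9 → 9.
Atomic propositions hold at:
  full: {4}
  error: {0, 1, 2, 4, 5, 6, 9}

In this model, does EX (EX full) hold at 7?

Sat(EX full) = {s : some successor in {4}} = {1}
Sat(EX (EX full)) = {s : some successor in {1}} = {7}
7 ∈ Sat(EX (EX full)) = {7}, so the formula holds at 7.

Yes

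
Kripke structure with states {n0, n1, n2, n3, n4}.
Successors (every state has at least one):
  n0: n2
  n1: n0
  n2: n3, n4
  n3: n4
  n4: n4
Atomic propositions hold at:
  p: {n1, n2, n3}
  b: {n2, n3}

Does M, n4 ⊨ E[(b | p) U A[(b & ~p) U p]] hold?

Sat(b | p) = {n1, n2, n3}
Sat(~p) = {n0, n4}
Sat(b & ~p) = ∅
A[(b & ~p) U p]: least fixpoint, start Z0 = Sat(p) = {n1, n2, n3}, add states in Sat(b & ~p) with every successor in Z. Already a fixed point.
Sat(A[(b & ~p) U p]) = {n1, n2, n3}
E[(b | p) U A[(b & ~p) U p]]: least fixpoint, start Z0 = Sat(A[(b & ~p) U p]) = {n1, n2, n3}, add states in Sat(b | p) with some successor in Z. Already a fixed point.
Sat(E[(b | p) U A[(b & ~p) U p]]) = {n1, n2, n3}
n4 ∉ Sat(E[(b | p) U A[(b & ~p) U p]]) = {n1, n2, n3}, so the formula does not hold at n4.

No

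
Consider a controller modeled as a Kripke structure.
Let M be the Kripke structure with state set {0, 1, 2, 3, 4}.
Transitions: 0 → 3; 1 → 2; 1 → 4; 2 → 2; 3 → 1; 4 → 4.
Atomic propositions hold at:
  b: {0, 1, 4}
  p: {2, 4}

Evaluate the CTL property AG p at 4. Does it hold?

Yes

AG p: greatest fixpoint, start Z0 = {2, 4}, keep only states in Sat with every successor in Z. Already a fixed point.
Sat(AG p) = {2, 4}
4 ∈ Sat(AG p) = {2, 4}, so the formula holds at 4.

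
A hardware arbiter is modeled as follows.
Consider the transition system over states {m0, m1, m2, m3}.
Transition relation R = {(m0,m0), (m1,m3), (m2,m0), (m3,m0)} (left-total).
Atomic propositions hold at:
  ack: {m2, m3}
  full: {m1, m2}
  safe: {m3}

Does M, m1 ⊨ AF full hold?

Yes

AF full: least fixpoint, start Z0 = {m1, m2}, add states with every successor in Z. Already a fixed point.
Sat(AF full) = {m1, m2}
m1 ∈ Sat(AF full) = {m1, m2}, so the formula holds at m1.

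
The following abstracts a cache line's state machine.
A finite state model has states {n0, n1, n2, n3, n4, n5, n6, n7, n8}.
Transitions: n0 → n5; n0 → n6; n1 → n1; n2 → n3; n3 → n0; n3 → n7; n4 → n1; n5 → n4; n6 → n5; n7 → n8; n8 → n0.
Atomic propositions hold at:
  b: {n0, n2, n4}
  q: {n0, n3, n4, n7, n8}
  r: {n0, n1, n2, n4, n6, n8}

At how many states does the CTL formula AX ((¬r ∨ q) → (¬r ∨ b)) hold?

Sat(¬r) = {n3, n5, n7}
Sat(¬r ∨ q) = {n0, n3, n4, n5, n7, n8}
Sat(¬r ∨ b) = {n0, n2, n3, n4, n5, n7}
Sat((¬r ∨ q) → (¬r ∨ b)) = {n0, n1, n2, n3, n4, n5, n6, n7}
Sat(AX ((¬r ∨ q) → (¬r ∨ b))) = {s : every successor in {n0, n1, n2, n3, n4, n5, n6, n7}} = {n0, n1, n2, n3, n4, n5, n6, n8}
|Sat(AX ((¬r ∨ q) → (¬r ∨ b)))| = |{n0, n1, n2, n3, n4, n5, n6, n8}| = 8.

8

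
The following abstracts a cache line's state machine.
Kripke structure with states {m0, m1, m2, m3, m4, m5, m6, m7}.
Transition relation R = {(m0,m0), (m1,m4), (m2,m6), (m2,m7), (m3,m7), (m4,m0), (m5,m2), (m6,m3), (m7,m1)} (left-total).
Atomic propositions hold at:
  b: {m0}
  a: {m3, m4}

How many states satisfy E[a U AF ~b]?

Sat(~b) = {m1, m2, m3, m4, m5, m6, m7}
AF ~b: least fixpoint, start Z0 = {m1, m2, m3, m4, m5, m6, m7}, add states with every successor in Z. Already a fixed point.
Sat(AF ~b) = {m1, m2, m3, m4, m5, m6, m7}
E[a U AF ~b]: least fixpoint, start Z0 = Sat(AF ~b) = {m1, m2, m3, m4, m5, m6, m7}, add states in Sat(a) with some successor in Z. Already a fixed point.
Sat(E[a U AF ~b]) = {m1, m2, m3, m4, m5, m6, m7}
|Sat(E[a U AF ~b])| = |{m1, m2, m3, m4, m5, m6, m7}| = 7.

7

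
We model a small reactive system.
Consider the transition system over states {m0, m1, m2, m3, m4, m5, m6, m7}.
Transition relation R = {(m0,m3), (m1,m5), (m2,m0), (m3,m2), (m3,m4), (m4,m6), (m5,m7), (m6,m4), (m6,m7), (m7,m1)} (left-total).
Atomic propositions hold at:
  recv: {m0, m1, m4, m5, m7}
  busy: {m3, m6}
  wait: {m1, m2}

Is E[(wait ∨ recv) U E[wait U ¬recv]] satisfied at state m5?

No

Sat(wait ∨ recv) = {m0, m1, m2, m4, m5, m7}
Sat(¬recv) = {m2, m3, m6}
E[wait U ¬recv]: least fixpoint, start Z0 = Sat(¬recv) = {m2, m3, m6}, add states in Sat(wait) with some successor in Z. Already a fixed point.
Sat(E[wait U ¬recv]) = {m2, m3, m6}
E[(wait ∨ recv) U E[wait U ¬recv]]: least fixpoint, start Z0 = Sat(E[wait U ¬recv]) = {m2, m3, m6}, add states in Sat(wait ∨ recv) with some successor in Z. Z1 = {m0, m2, m3, m4, m6}; fixed.
Sat(E[(wait ∨ recv) U E[wait U ¬recv]]) = {m0, m2, m3, m4, m6}
m5 ∉ Sat(E[(wait ∨ recv) U E[wait U ¬recv]]) = {m0, m2, m3, m4, m6}, so the formula does not hold at m5.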